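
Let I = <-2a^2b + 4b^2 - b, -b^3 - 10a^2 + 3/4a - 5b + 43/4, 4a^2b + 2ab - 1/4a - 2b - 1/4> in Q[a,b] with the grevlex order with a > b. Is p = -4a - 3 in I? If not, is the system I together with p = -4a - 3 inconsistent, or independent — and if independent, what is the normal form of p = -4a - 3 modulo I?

Adjoining -4a - 3 makes the ideal the whole ring: the system is inconsistent.

First compute the reduced Gröbner basis of I by Buchberger's algorithm.
f_1 = -2a^2b + 4b^2 - b, LT = a^2b.
f_2 = -b^3 - 10a^2 + 3/4a - 5b + 43/4, LT = b^3.
f_3 = 4a^2b + 2ab - 1/4a - 2b - 1/4, LT = a^2b.

S(f_1,f_2): lcm = a^2b^3. S = -10a^4 - 2b^4 + 3/4a^3 - 5a^2b + 1/2b^3 + 43/4a^2.
  reduce S modulo (f_1, f_2, f_3):
  remainder -10a^4 + 3/4a^3 + 23/4a^2 - 3/2ab + 40b^2 + 3/8a - 63/2b + 43/8 ≠ 0; add h_4 = -10a^4 + 3/4a^3 + 23/4a^2 - 3/2ab + 40b^2 + 3/8a - 63/2b + 43/8 to the basis.

S(f_1,f_3): lcm = a^2b. S = -1/2ab - 2b^2 + 1/16a + b + 1/16.
  reduce S modulo (f_1, f_2, f_3, h_4):
  remainder -1/2ab - 2b^2 + 1/16a + b + 1/16 ≠ 0; add h_5 = -1/2ab - 2b^2 + 1/16a + b + 1/16 to the basis.

S(f_2,f_3): lcm = a^2b^3. S = 10a^4 - 1/2ab^3 - 3/4a^3 + 5a^2b + 1/16ab^2 + 1/2b^3 - 43/4a^2 + 1/16b^2.
  reduce S modulo (f_1, f_2, f_3, h_4, h_5):
  remainder 5a^3 - 63/8a^2 + 1477/32b^2 - 4799/1024a - 4253/128b + 8385/1024 ≠ 0; add h_6 = 5a^3 - 63/8a^2 + 1477/32b^2 - 4799/1024a - 4253/128b + 8385/1024 to the basis.

S(f_3,h_4): lcm = a^4b. S = 23/40a^3b - 1/16a^3 + 3/40a^2b - 3/20ab^2 + 4b^3 - 1/16a^2 + 3/80ab - 63/20b^2 + 43/80b.
  reduce S modulo (f_1, f_2, f_3, h_4, h_5, h_6):
  remainder -103/640a^2 + 197/2560b^2 - 6079/81920a - 413/10240b + 1421/16384 ≠ 0; add h_7 = -103/640a^2 + 197/2560b^2 - 6079/81920a - 413/10240b + 1421/16384 to the basis.

S(f_1,h_5): lcm = a^2b. S = -4ab^2 + 1/8a^2 + 2ab - 2b^2 + 1/8a + 1/2b.
  reduce S modulo (f_1, f_2, f_3, h_4, h_5, h_6, h_7):
  remainder -304699/3296b^2 + 9073665/105472a - 486941/13184b + 9073665/105472 ≠ 0; add h_8 = -304699/3296b^2 + 9073665/105472a - 486941/13184b + 9073665/105472 to the basis.

S(h_4,h_5): lcm = a^4b. S = -4a^3b^2 + 1/8a^4 + 77/40a^3b + 1/8a^3 - 23/40a^2b + 3/20ab^2 - 4b^3 - 3/80ab + 63/20b^2 - 43/80b.
  reduce S modulo (f_1, f_2, f_3, h_4, h_5, h_6, h_7, h_8):
  remainder -16695997841/19500736a + 565857639/609398b - 16695997841/19500736 ≠ 0; add h_9 = -16695997841/19500736a + 565857639/609398b - 16695997841/19500736 to the basis.

S(h_4,h_6): lcm = a^4. S = 3/2a^3 - 1477/160ab^2 + 371/1024a^2 + 4349/640ab - 4b^2 - 8577/5120a + 63/20b - 43/80.
  reduce S modulo (f_1, f_2, f_3, h_4, h_5, h_6, h_7, h_8, h_9):
  remainder 16152744488167/10685438618240b ≠ 0; add h_10 = 16152744488167/10685438618240b to the basis.

The other S-polynomials (S(f_1,h_4), S(f_2,h_4), S(f_2,h_5), S(f_3,h_5), S(f_1,h_6), S(f_2,h_6), S(f_3,h_6), S(h_5,h_6), S(f_1,h_7), S(f_2,h_7), S(f_3,h_7), S(h_4,h_7), S(h_5,h_7), S(h_6,h_7), S(f_1,h_8), S(f_2,h_8), S(f_3,h_8), S(h_4,h_8), S(h_5,h_8), S(h_6,h_8), S(h_7,h_8), S(f_1,h_9), S(f_2,h_9), S(f_3,h_9), S(h_4,h_9), S(h_5,h_9), S(h_6,h_9), S(h_7,h_9), S(h_8,h_9), S(f_1,h_10), S(f_2,h_10), S(f_3,h_10), S(h_4,h_10), S(h_5,h_10), S(h_6,h_10), S(h_7,h_10), S(h_8,h_10), S(h_9,h_10)) all reduce to 0 modulo the current basis, so we have a Gröbner basis.
Inter-reduce: drop elements whose leading term is divisible by another's, tail-reduce, and make monic.
Reduced Gröbner basis: {a + 1, b}.
Label its elements g_1 = a + 1, g_2 = b.

Reduce p = -4a - 3 modulo G:
  leading term a: subtract (-4)·g_1 from -4a - 3 → 1
  leading term 1: no divisor's leading term divides it; move 1 to the remainder.
  normal form = 1.
The normal form is nonzero, so p ∉ I. Since p minus its normal form lies in I, I + (p) = I + (r) where r = 1; decide whether this ideal is the whole ring.
Here r = 1 is a nonzero constant, hence a unit: 1 ∈ I + (p), the Gröbner basis of I + (p) is {1}, and the enlarged system has no common solution — adjoining p is inconsistent.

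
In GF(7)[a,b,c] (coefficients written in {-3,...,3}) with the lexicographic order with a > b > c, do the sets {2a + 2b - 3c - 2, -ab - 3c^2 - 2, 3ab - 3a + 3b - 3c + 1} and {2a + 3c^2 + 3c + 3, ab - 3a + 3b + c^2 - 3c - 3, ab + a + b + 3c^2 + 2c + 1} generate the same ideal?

Equality of ideals is decidable: compute both reduced Gröbner bases (unique for the ordering) and check whether they agree.
Buchberger on the first generating set:
f_1 = 2a + 2b - 3c - 2, LT = a.
f_2 = -ab - 3c^2 - 2, LT = ab.
f_3 = 3ab - 3a + 3b - 3c + 1, LT = ab.

S(f_1,f_2): lcm = ab. S = b^2 + 2bc - b - 3c^2 - 2.
  reduce S modulo (f_1, f_2, f_3):
  remainder b^2 + 2bc - b - 3c^2 - 2 ≠ 0; add g_4 = b^2 + 2bc - b - 3c^2 - 2 to the basis.

S(f_1,f_3): lcm = ab. S = a + b^2 + 2bc - 2b + c + 2.
  reduce S modulo (f_1, f_2, f_3, g_4):
  remainder -2b + 3c^2 - c - 2 ≠ 0; add g_5 = -2b + 3c^2 - c - 2 to the basis.

S(f_3,g_4): lcm = ab^2. S = -2abc + 3ac^2 + 2a + b^2 - bc - 2b.
  reduce S modulo (f_1, f_2, f_3, g_4, g_5):
  remainder -c^4 - 3c^3 - c^2 + c ≠ 0; add g_6 = -c^4 - 3c^3 - c^2 + c to the basis.

The other S-polynomials (S(f_2,f_3), S(f_1,g_4), S(f_2,g_4), S(f_1,g_5), S(f_2,g_5), S(f_3,g_5), S(g_4,g_5), S(f_1,g_6), S(f_2,g_6), S(f_3,g_6), S(g_4,g_6), S(g_5,g_6)) all reduce to 0 modulo the current basis, so we have a Gröbner basis.
Inter-reduce: drop elements whose leading term is divisible by another's, tail-reduce, and make monic.
Reduced Gröbner basis: {a - 2c^2 - 2c - 2, b + 2c^2 - 3c + 1, c^4 + 3c^3 + c^2 - c}.

Buchberger on the second generating set:
h_1 = 2a + 3c^2 + 3c + 3, LT = a.
h_2 = ab - 3a + 3b + c^2 - 3c - 3, LT = ab.
h_3 = ab + a + b + 3c^2 + 2c + 1, LT = ab.

S(h_1,h_2): lcm = ab. S = 3a - 2bc^2 - 2bc + 2b - c^2 + 3c + 3.
  reduce S modulo (h_1, h_2, h_3):
  remainder -2bc^2 - 2bc + 2b - 2c^2 + 2c + 2 ≠ 0; add k_4 = -2bc^2 - 2bc + 2b - 2c^2 + 2c + 2 to the basis.

S(h_1,h_3): lcm = ab. S = -a - 2bc^2 - 2bc - 3b - 3c^2 - 2c - 1.
  reduce S modulo (h_1, h_2, h_3, k_4):
  remainder 2b - 3c^2 + c + 2 ≠ 0; add k_5 = 2b - 3c^2 + c + 2 to the basis.

S(h_3,k_4): lcm = abc^2. S = -abc + ab + ac + a + bc^2 + 3c^4 + 2c^3 + c^2.
  reduce S modulo (h_1, h_2, h_3, k_4, k_5):
  remainder 3c^4 + 2c^3 + 3c^2 - 3c ≠ 0; add k_6 = 3c^4 + 2c^3 + 3c^2 - 3c to the basis.

The other S-polynomials (S(h_2,h_3), S(h_1,k_4), S(h_2,k_4), S(h_1,k_5), S(h_2,k_5), S(h_3,k_5), S(k_4,k_5), S(h_1,k_6), S(h_2,k_6), S(h_3,k_6), S(k_4,k_6), S(k_5,k_6)) all reduce to 0 modulo the current basis, so we have a Gröbner basis.
Inter-reduce: drop elements whose leading term is divisible by another's, tail-reduce, and make monic.
Reduced Gröbner basis: {a - 2c^2 - 2c - 2, b + 2c^2 - 3c + 1, c^4 + 3c^3 + c^2 - c}.

Same reduced basis, so the two generating sets span the same ideal.
The same test decides containment: I ⊆ J iff every generator of I reduces to 0 modulo a Gröbner basis of J.

Yes, the ideals are equal.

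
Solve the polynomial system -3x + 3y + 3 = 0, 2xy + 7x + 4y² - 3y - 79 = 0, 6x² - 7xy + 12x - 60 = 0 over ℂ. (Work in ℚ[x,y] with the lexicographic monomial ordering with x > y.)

{(4, 3)}

Compute a lex Gröbner basis by Buchberger's algorithm.
f_1 = -3x + 3y + 3, LT = x.
f_2 = 2xy + 7x + 4y² - 3y - 79, LT = xy.
f_3 = 6x² - 7xy + 12x - 60, LT = x².

S(f_1,f_2): lcm = xy. S = -7/2x - 3y² + ½y + 79/2.
  leading term x: subtract (7/6)·f_1 from -7/2x - 3y² + ½y + 79/2 → -3y² - 3y + 36
  leading term y²: no divisor's leading term divides it; move -3y² to the remainder.
  leading term y: no divisor's leading term divides it; move -3y to the remainder.
  leading term 1: no divisor's leading term divides it; move 36 to the remainder.
  remainder -3y² - 3y + 36 ≠ 0; add h_4 = -3y² - 3y + 36 to the basis.

S(f_1,f_3): lcm = x². S = ⅙xy - 3x + 10.
  leading term xy: subtract (-1/18y)·f_1 from ⅙xy - 3x + 10 → -3x + ⅙y² + ⅙y + 10
  leading term x: subtract (1)·f_1 from -3x + ⅙y² + ⅙y + 10 → ⅙y² - 17/6y + 7
  leading term y²: subtract (-1/18)·h_4 from ⅙y² - 17/6y + 7 → -3y + 9
  leading term y: no divisor's leading term divides it; move -3y to the remainder.
  leading term 1: no divisor's leading term divides it; move 9 to the remainder.
  remainder -3y + 9 ≠ 0; add h_5 = -3y + 9 to the basis.

S(f_2,f_3): lcm = x²y. S = 7/2x² + 19/6xy² - 7/2xy - 79/2x + 10y.
  leading term x²: subtract (-7/6x)·f_1 from 7/2x² + 19/6xy² - 7/2xy - 79/2x + 10y → 19/6xy² - 36x + 10y
  leading term xy²: subtract (-19/18y²)·f_1 from 19/6xy² - 36x + 10y → -36x + 19/6y³ + 19/6y² + 10y
  leading term x: subtract (12)·f_1 from -36x + 19/6y³ + 19/6y² + 10y → 19/6y³ + 19/6y² - 26y - 36
  leading term y³: subtract (-19/18y)·h_4 from 19/6y³ + 19/6y² - 26y - 36 → 12y - 36
  leading term y: subtract (-4)·h_5 from 12y - 36 → 0
  remainder 0.

S(f_1,h_4): leading monomials are coprime, so the S-polynomial reduces to 0 (Buchberger's first criterion).
S(f_2,h_4): lcm = xy². S = 5/2xy + 12x + 2y³ - 3/2y² - 79/2y.
  leading term xy: subtract (-⅚y)·f_1 from 5/2xy + 12x + 2y³ - 3/2y² - 79/2y → 12x + 2y³ + y² - 37y
  leading term x: subtract (-4)·f_1 from 12x + 2y³ + y² - 37y → 2y³ + y² - 25y + 12
  leading term y³: subtract (-⅔y)·h_4 from 2y³ + y² - 25y + 12 → -y² - y + 12
  leading term y²: subtract (⅓)·h_4 from -y² - y + 12 → 0
  remainder 0.

S(f_3,h_4): leading monomials are coprime, so the S-polynomial reduces to 0 (Buchberger's first criterion).
S(f_1,h_5): leading monomials are coprime, so the S-polynomial reduces to 0 (Buchberger's first criterion).
S(f_2,h_5): lcm = xy. S = 13/2x + 2y² - 3/2y - 79/2.
  leading term x: subtract (-13/6)·f_1 from 13/2x + 2y² - 3/2y - 79/2 → 2y² + 5y - 33
  leading term y²: subtract (-⅔)·h_4 from 2y² + 5y - 33 → 3y - 9
  leading term y: subtract (-1)·h_5 from 3y - 9 → 0
  remainder 0.

S(f_3,h_5): leading monomials are coprime, so the S-polynomial reduces to 0 (Buchberger's first criterion).
S(h_4,h_5): lcm = y². S = 4y - 12.
  leading term y: subtract (-4/3)·h_5 from 4y - 12 → 0
  remainder 0.

Every S-polynomial of the final basis reduces to 0, so we have a Gröbner basis.
Inter-reduce: drop elements whose leading term is divisible by another's, tail-reduce, and make monic.
Reduced Gröbner basis: {x - 4, y - 3}.

From the last basis element, y - 3 = 0, so y takes values in {3}. Each choice, substituted upward through the basis, yields the corresponding point(s) of the solution set.
  y = 3: the earlier basis element becomes x - 4 = 0, giving x = 4 — point (4, 3).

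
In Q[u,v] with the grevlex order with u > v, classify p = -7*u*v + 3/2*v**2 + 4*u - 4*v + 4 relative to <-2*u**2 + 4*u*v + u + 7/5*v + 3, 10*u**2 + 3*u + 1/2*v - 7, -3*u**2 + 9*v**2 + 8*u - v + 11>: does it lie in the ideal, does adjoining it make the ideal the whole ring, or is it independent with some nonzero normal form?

First compute the reduced Gröbner basis of I by Buchberger's algorithm.
f_1 = -2*u**2 + 4*u*v + u + 7/5*v + 3, LT = u**2.
f_2 = 10*u**2 + 3*u + 1/2*v - 7, LT = u**2.
f_3 = -3*u**2 + 9*v**2 + 8*u - v + 11, LT = u**2.

S(f_1,f_2): lcm = u**2. S = -2*u*v - 4/5*u - 3/4*v - 4/5.
  reduce S modulo (f_1, f_2, f_3):
  remainder -2*u*v - 4/5*u - 3/4*v - 4/5 ≠ 0; add h_4 = -2*u*v - 4/5*u - 3/4*v - 4/5 to the basis.

S(f_1,f_3): lcm = u**2. S = -2*u*v + 3*v**2 + 13/6*u - 31/30*v + 13/6.
  reduce S modulo (f_1, f_2, f_3, h_4):
  remainder 3*v**2 + 89/30*u - 17/60*v + 89/30 ≠ 0; add h_5 = 3*v**2 + 89/30*u - 17/60*v + 89/30 to the basis.

S(f_1,h_4): lcm = u**2*v. S = -2*u*v**2 - 2/5*u**2 - 7/8*u*v - 7/10*v**2 - 2/5*u - 3/2*v.
  reduce S modulo (f_1, f_2, f_3, h_4, h_5):
  remainder -539/1800*u - 9319/14400*v - 539/1800 ≠ 0; add h_6 = -539/1800*u - 9319/14400*v - 539/1800 to the basis.

S(h_4,h_5): lcm = u*v**2. S = -89/90*u**2 + 89/180*u*v + 3/8*v**2 - 89/90*u + 2/5*v.
  reduce S modulo (f_1, f_2, f_3, h_4, h_5, h_6):
  remainder 46947277/15523200*v ≠ 0; add h_7 = 46947277/15523200*v to the basis.

The other S-polynomials (S(f_2,f_3), S(f_2,h_4), S(f_3,h_4), S(f_1,h_5), S(f_2,h_5), S(f_3,h_5), S(f_1,h_6), S(f_2,h_6), S(f_3,h_6), S(h_4,h_6), S(h_5,h_6), S(f_1,h_7), S(f_2,h_7), S(f_3,h_7), S(h_4,h_7), S(h_5,h_7), S(h_6,h_7)) all reduce to 0 modulo the current basis, so we have a Gröbner basis.
Inter-reduce: drop elements whose leading term is divisible by another's, tail-reduce, and make monic.
Reduced Gröbner basis: {u + 1, v}.
Label its elements g_1 = u + 1, g_2 = v.

Reduce p = -7*u*v + 3/2*v**2 + 4*u - 4*v + 4 modulo G:
  leading term u*v: subtract (-7*v)·g_1 from -7*u*v + 3/2*v**2 + 4*u - 4*v + 4 → 3/2*v**2 + 4*u + 3*v + 4
  leading term v**2: subtract (3/2*v)·g_2 from 3/2*v**2 + 4*u + 3*v + 4 → 4*u + 3*v + 4
  leading term u: subtract (4)·g_1 from 4*u + 3*v + 4 → 3*v
  leading term v: subtract (3)·g_2 from 3*v → 0
  normal form = 0.
Since the normal form is 0, p ∈ I.

-7*u*v + 3/2*v**2 + 4*u - 4*v + 4 lies in I (it reduces to 0).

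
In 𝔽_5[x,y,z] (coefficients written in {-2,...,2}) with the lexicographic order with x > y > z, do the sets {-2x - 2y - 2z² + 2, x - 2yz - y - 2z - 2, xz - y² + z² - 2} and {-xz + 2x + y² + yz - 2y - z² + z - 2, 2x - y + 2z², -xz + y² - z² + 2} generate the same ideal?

No, the ideals differ.

For a fixed monomial order, each ideal has a unique reduced Gröbner basis; comparing bases decides equality.
Buchberger on the first generating set:
f_1 = -2x - 2y - 2z² + 2, LT = x.
f_2 = x - 2yz - y - 2z - 2, LT = x.
f_3 = xz - y² + z² - 2, LT = xz.

S(f_1,f_2): lcm = x. S = 2yz + 2y + z² + 2z + 1.
  leading term yz: no divisor's leading term divides it; move 2yz to the remainder.
  leading term y: no divisor's leading term divides it; move 2y to the remainder.
  leading term z²: no divisor's leading term divides it; move z² to the remainder.
  leading term z: no divisor's leading term divides it; move 2z to the remainder.
  leading term 1: no divisor's leading term divides it; move 1 to the remainder.
  remainder 2yz + 2y + z² + 2z + 1 ≠ 0; add g_4 = 2yz + 2y + z² + 2z + 1 to the basis.

S(f_1,f_3): lcm = xz. S = y² + yz + z³ - z² - z + 2.
  leading term y²: no divisor's leading term divides it; move y² to the remainder.
  leading term yz: subtract (-2)·g_4 from yz + z³ - z² - z + 2 → -y + z³ + z² - 2z - 1
  leading term y: no divisor's leading term divides it; move -y to the remainder.
  leading term z³: no divisor's leading term divides it; move z³ to the remainder.
  leading term z²: no divisor's leading term divides it; move z² to the remainder.
  leading term z: no divisor's leading term divides it; move -2z to the remainder.
  leading term 1: no divisor's leading term divides it; move -1 to the remainder.
  remainder y² - y + z³ + z² - 2z - 1 ≠ 0; add g_5 = y² - y + z³ + z² - 2z - 1 to the basis.

S(g_4,g_5): lcm = y²z. S = y² - 2yz² + 2yz - 2y - z⁴ - z³ + 2z² + z.
  leading term y²: subtract (1)·g_5 from y² - 2yz² + 2yz - 2y - z⁴ - z³ + 2z² + z → -2yz² + 2yz - y - z⁴ - 2z³ + z² - 2z + 1
  leading term yz²: subtract (-z)·g_4 from -2yz² + 2yz - y - z⁴ - 2z³ + z² - 2z + 1 → -yz - y - z⁴ - z³ - 2z² - z + 1
  leading term yz: subtract (2)·g_4 from -yz - y - z⁴ - z³ - 2z² - z + 1 → -z⁴ - z³ + z² - 1
  leading term z⁴: no divisor's leading term divides it; move -z⁴ to the remainder.
  leading term z³: no divisor's leading term divides it; move -z³ to the remainder.
  leading term z²: no divisor's leading term divides it; move z² to the remainder.
  leading term 1: no divisor's leading term divides it; move -1 to the remainder.
  remainder -z⁴ - z³ + z² - 1 ≠ 0; add g_6 = -z⁴ - z³ + z² - 1 to the basis.

The other S-polynomials (S(f_2,f_3), S(f_1,g_4), S(f_2,g_4), S(f_3,g_4), S(f_1,g_5), S(f_2,g_5), S(f_3,g_5), S(f_1,g_6), S(f_2,g_6), S(f_3,g_6), S(g_4,g_6), S(g_5,g_6)) all reduce to 0 modulo the current basis, so we have a Gröbner basis.
Inter-reduce: drop elements whose leading term is divisible by another's, tail-reduce, and make monic.
Reduced Gröbner basis: {x + y + z² - 1, y² - y + z³ + z² - 2z - 1, yz + y - 2z² + z - 2, z⁴ + z³ - z² + 1}.

Buchberger on the second generating set:
h_1 = -xz + 2x + y² + yz - 2y - z² + z - 2, LT = xz.
h_2 = 2x - y + 2z², LT = x.
h_3 = -xz + y² - z² + 2, LT = xz.

S(h_1,h_2): lcm = xz. S = -2x - y² + 2yz + 2y - z³ + z² - z + 2.
  leading term x: subtract (-1)·h_2 from -2x - y² + 2yz + 2y - z³ + z² - z + 2 → -y² + 2yz + y - z³ - 2z² - z + 2
  leading term y²: no divisor's leading term divides it; move -y² to the remainder.
  leading term yz: no divisor's leading term divides it; move 2yz to the remainder.
  leading term y: no divisor's leading term divides it; move y to the remainder.
  leading term z³: no divisor's leading term divides it; move -z³ to the remainder.
  leading term z²: no divisor's leading term divides it; move -2z² to the remainder.
  leading term z: no divisor's leading term divides it; move -z to the remainder.
  leading term 1: no divisor's leading term divides it; move 2 to the remainder.
  remainder -y² + 2yz + y - z³ - 2z² - z + 2 ≠ 0; add k_4 = -y² + 2yz + y - z³ - 2z² - z + 2 to the basis.

S(h_1,h_3): lcm = xz. S = -2x - yz + 2y - z - 1.
  leading term x: subtract (-1)·h_2 from -2x - yz + 2y - z - 1 → -yz + y + 2z² - z - 1
  leading term yz: no divisor's leading term divides it; move -yz to the remainder.
  leading term y: no divisor's leading term divides it; move y to the remainder.
  leading term z²: no divisor's leading term divides it; move 2z² to the remainder.
  leading term z: no divisor's leading term divides it; move -z to the remainder.
  leading term 1: no divisor's leading term divides it; move -1 to the remainder.
  remainder -yz + y + 2z² - z - 1 ≠ 0; add k_5 = -yz + y + 2z² - z - 1 to the basis.

S(h_1,k_5): lcm = xyz. S = -xy + 2xz² - xz - x - y³ - y²z + 2y² + yz² - yz + 2y.
  leading term xy: subtract (2y)·h_2 from -xy + 2xz² - xz - x - y³ - y²z + 2y² + yz² - yz + 2y → 2xz² - xz - x - y³ - y²z - y² + 2yz² - yz + 2y
  leading term xz²: subtract (-2z)·h_1 from 2xz² - xz - x - y³ - y²z - y² + 2yz² - yz + 2y → -2xz - x - y³ + y²z - y² - yz² + 2y - 2z³ + 2z² + z
  leading term xz: subtract (2)·h_1 from -2xz - x - y³ + y²z - y² - yz² + 2y - 2z³ + 2z² + z → -y³ + y²z + 2y² - yz² - 2yz + y - 2z³ - z² - z - 1
  leading term y³: subtract (y)·k_4 from -y³ + y²z + 2y² - yz² - 2yz + y - 2z³ - z² - z - 1 → -y²z + y² + yz³ + yz² - yz - y - 2z³ - z² - z - 1
  leading term y²z: subtract (z)·k_4 from -y²z + y² + yz³ + yz² - yz - y - 2z³ - z² - z - 1 → y² + yz³ - yz² - 2yz - y + z⁴ + 2z - 1
  leading term y²: subtract (-1)·k_4 from y² + yz³ - yz² - 2yz - y + z⁴ + 2z - 1 → yz³ - yz² + z⁴ - z³ - 2z² + z + 1
  leading term yz³: subtract (-z²)·k_5 from yz³ - yz² + z⁴ - z³ - 2z² + z + 1 → -2z⁴ - 2z³ + 2z² + z + 1
  leading term z⁴: no divisor's leading term divides it; move -2z⁴ to the remainder.
  leading term z³: no divisor's leading term divides it; move -2z³ to the remainder.
  leading term z²: no divisor's leading term divides it; move 2z² to the remainder.
  leading term z: no divisor's leading term divides it; move z to the remainder.
  leading term 1: no divisor's leading term divides it; move 1 to the remainder.
  remainder -2z⁴ - 2z³ + 2z² + z + 1 ≠ 0; add k_6 = -2z⁴ - 2z³ + 2z² + z + 1 to the basis.

The other S-polynomials (S(h_2,h_3), S(h_1,k_4), S(h_2,k_4), S(h_3,k_4), S(h_2,k_5), S(h_3,k_5), S(k_4,k_5), S(h_1,k_6), S(h_2,k_6), S(h_3,k_6), S(k_4,k_6), S(k_5,k_6)) all reduce to 0 modulo the current basis, so we have a Gröbner basis.
Inter-reduce: drop elements whose leading term is divisible by another's, tail-reduce, and make monic.
Reduced Gröbner basis: {x + 2y + z², y² + 2y + z³ - 2z² - 2z, yz - y - 2z² + z + 1, z⁴ + z³ - z² + 2z + 2}.

The bases are distinct; the ideals are different.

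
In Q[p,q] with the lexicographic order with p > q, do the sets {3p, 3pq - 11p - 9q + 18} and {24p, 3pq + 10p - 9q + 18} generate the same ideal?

Two ideals are equal iff their reduced Gröbner bases coincide (the reduced basis is unique for a fixed ordering).
Buchberger on the first generating set:
f_1 = 3p, LT = p.
f_2 = 3pq - 11p - 9q + 18, LT = pq.

S(f_1,f_2): lcm = pq. S = \tfrac{11}{3}p + 3q - 6.
  reduce S modulo (f_1, f_2):
  remainder 3q - 6 ≠ 0; add g_3 = 3q - 6 to the basis.

The other S-polynomials (S(f_1,g_3), S(f_2,g_3)) all reduce to 0 modulo the current basis, so we have a Gröbner basis.
Inter-reduce: drop elements whose leading term is divisible by another's, tail-reduce, and make monic.
Reduced Gröbner basis: {p, q - 2}.

Buchberger on the second generating set:
h_1 = 24p, LT = p.
h_2 = 3pq + 10p - 9q + 18, LT = pq.

S(h_1,h_2): lcm = pq. S = -\tfrac{10}{3}p + 3q - 6.
  reduce S modulo (h_1, h_2):
  remainder 3q - 6 ≠ 0; add k_3 = 3q - 6 to the basis.

The other S-polynomials (S(h_1,k_3), S(h_2,k_3)) all reduce to 0 modulo the current basis, so we have a Gröbner basis.
Inter-reduce: drop elements whose leading term is divisible by another's, tail-reduce, and make monic.
Reduced Gröbner basis: {p, q - 2}.

Same reduced basis, so the two generating sets span the same ideal.
The same test decides containment: I ⊆ J iff every generator of I reduces to 0 modulo a Gröbner basis of J.

Yes, the ideals are equal.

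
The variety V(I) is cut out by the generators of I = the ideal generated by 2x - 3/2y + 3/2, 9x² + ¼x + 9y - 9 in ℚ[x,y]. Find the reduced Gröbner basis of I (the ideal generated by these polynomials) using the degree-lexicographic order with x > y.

Buchberger's algorithm terminates because the ascending chain of leading-term ideals stabilizes.

f_1 = 2x - 3/2y + 3/2, LT = x.
f_2 = 9x² + ¼x + 9y - 9, LT = x².

S(f_1,f_2): lcm = x². S = -¾xy + 13/18x - y + 1.
  reduce S modulo (f_1, f_2):
  remainder -9/16y² + 5/48y + 11/24 ≠ 0; add g_3 = -9/16y² + 5/48y + 11/24 to the basis.

The other S-polynomials (S(f_1,g_3), S(f_2,g_3)) all reduce to 0 modulo the current basis, so we have a Gröbner basis.
Inter-reduce: drop elements whose leading term is divisible by another's, tail-reduce, and make monic.

G = {y² - 5/27y - 22/27, x - ¾y + ¾}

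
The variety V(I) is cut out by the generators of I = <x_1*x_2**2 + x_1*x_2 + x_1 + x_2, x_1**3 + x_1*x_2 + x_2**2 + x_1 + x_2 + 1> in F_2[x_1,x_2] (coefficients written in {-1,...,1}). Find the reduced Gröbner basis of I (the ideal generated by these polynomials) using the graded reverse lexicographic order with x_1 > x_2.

G = {x_2**4 + x_1**2*x_2 + x_2 + 1, x_1**3 + x_1*x_2 + x_2**2 + x_1 + x_2 + 1, x_1*x_2**2 + x_1*x_2 + x_1 + x_2}

Buchberger's algorithm terminates because the ascending chain of leading-term ideals stabilizes.

f_1 = x_1*x_2**2 + x_1*x_2 + x_1 + x_2, LT = x_1*x_2**2.
f_2 = x_1**3 + x_1*x_2 + x_2**2 + x_1 + x_2 + 1, LT = x_1**3.

S(f_1,f_2): lcm = x_1**3*x_2**2. S = x_1**3*x_2 + x_1*x_2**3 + x_2**4 + x_1**3 + x_1**2*x_2 + x_1*x_2**2 + x_2**3 + x_2**2.
  reduce S modulo (f_1, f_2):
  remainder x_2**4 + x_1**2*x_2 + x_2 + 1 ≠ 0; add g_3 = x_2**4 + x_1**2*x_2 + x_2 + 1 to the basis.

The other S-polynomials (S(f_1,g_3), S(f_2,g_3)) all reduce to 0 modulo the current basis, so we have a Gröbner basis.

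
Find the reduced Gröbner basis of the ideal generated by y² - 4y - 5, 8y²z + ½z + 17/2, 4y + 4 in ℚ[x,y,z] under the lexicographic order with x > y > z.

G = {y + 1, z + 1}

f_1 = y² - 4y - 5, LT = y².
f_2 = 8y²z + ½z + 17/2, LT = y²z.
f_3 = 4y + 4, LT = y.

S(f_1,f_2): lcm = y²z. S = -4yz - 81/16z - 17/16.
  reduce S modulo (f_1, f_2, f_3):
  remainder -17/16z - 17/16 ≠ 0; add g_4 = -17/16z - 17/16 to the basis.

The other S-polynomials (S(f_1,f_3), S(f_2,f_3), S(f_1,g_4), S(f_2,g_4), S(f_3,g_4)) all reduce to 0 modulo the current basis, so we have a Gröbner basis.
Inter-reduce: drop elements whose leading term is divisible by another's, tail-reduce, and make monic.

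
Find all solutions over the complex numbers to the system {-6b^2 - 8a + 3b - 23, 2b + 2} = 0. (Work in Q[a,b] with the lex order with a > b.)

Compute a lex Gröbner basis by Buchberger's algorithm.
f_1 = -8a - 6b^2 + 3b - 23, LT = a.
f_2 = 2b + 2, LT = b.

The S-polynomials (S(f_1,f_2)) all reduce to 0 modulo the current basis, so we have a Gröbner basis.
Inter-reduce: drop elements whose leading term is divisible by another's, tail-reduce, and make monic.
Reduced Gröbner basis: {a + 4, b + 1}.

Elimination: the polynomial b + 1 lies in the elimination ideal for b, so b ∈ {-1}. For each such b, the remaining basis elements (now univariate) give the rest of the solution.
  b = -1: the earlier basis element becomes a + 4 = 0, giving a = -4 — point (-4, -1).
Zero-dimensionality of the ideal guarantees finitely many solutions over ℂ.

{(-4, -1)}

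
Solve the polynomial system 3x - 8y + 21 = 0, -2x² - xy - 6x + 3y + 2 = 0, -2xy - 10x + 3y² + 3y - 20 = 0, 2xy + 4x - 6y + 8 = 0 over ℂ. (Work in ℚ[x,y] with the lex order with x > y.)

Compute a lex Gröbner basis by Buchberger's algorithm.
f_1 = 3x - 8y + 21, LT = x.
f_2 = -2x² - xy - 6x + 3y + 2, LT = x².
f_3 = -2xy - 10x + 3y² + 3y - 20, LT = xy.
f_4 = 2xy + 4x - 6y + 8, LT = xy.

S(f_1,f_2): lcm = x². S = -19/6xy + 4x + 3/2y + 1.
  reduce S modulo (f_1, f_2, f_3, f_4):
  remainder -76/9y² + 103/3y - 27 ≠ 0; add h_5 = -76/9y² + 103/3y - 27 to the basis.

S(f_1,f_3): lcm = xy. S = -5x - 7/6y² + 17/2y - 10.
  reduce S modulo (f_1, f_2, f_3, f_4, h_5):
  remainder -4367/456y + 4367/152 ≠ 0; add h_6 = -4367/456y + 4367/152 to the basis.

The other S-polynomials (S(f_1,f_4), S(f_2,f_3), S(f_2,f_4), S(f_3,f_4), S(f_1,h_5), S(f_2,h_5), S(f_3,h_5), S(f_4,h_5), S(f_1,h_6), S(f_2,h_6), S(f_3,h_6), S(f_4,h_6), S(h_5,h_6)) all reduce to 0 modulo the current basis, so we have a Gröbner basis.
Inter-reduce: drop elements whose leading term is divisible by another's, tail-reduce, and make monic.
Reduced Gröbner basis: {x - 1, y - 3}.

Since the basis is lex-ordered, y - 3 is univariate in y. Its roots are {3}. Back-substituting each root into the other basis elements fixes the other coordinates.
  y = 3: the earlier basis element becomes x - 1 = 0, giving x = 1 — point (1, 3).

{(1, 3)}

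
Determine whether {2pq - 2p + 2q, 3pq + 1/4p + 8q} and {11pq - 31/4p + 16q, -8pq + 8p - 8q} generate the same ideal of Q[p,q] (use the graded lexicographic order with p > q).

Yes, the ideals are equal.

For a fixed monomial order, each ideal has a unique reduced Gröbner basis; comparing bases decides equality.
Buchberger on the first generating set:
f_1 = 2pq - 2p + 2q, LT = pq.
f_2 = 3pq + 1/4p + 8q, LT = pq.

S(f_1,f_2): lcm = pq. S = -13/12p - 5/3q.
  leading term p: no divisor's leading term divides it; move -13/12p to the remainder.
  leading term q: no divisor's leading term divides it; move -5/3q to the remainder.
  remainder -13/12p - 5/3q ≠ 0; add g_3 = -13/12p - 5/3q to the basis.

S(f_1,g_3): lcm = pq. S = -20/13q^2 - p + q.
  leading term q^2: no divisor's leading term divides it; move -20/13q^2 to the remainder.
  leading term p: subtract (12/13)·g_3 from -p + q → 33/13q
  leading term q: no divisor's leading term divides it; move 33/13q to the remainder.
  remainder -20/13q^2 + 33/13q ≠ 0; add g_4 = -20/13q^2 + 33/13q to the basis.

The other S-polynomials (S(f_2,g_3), S(f_1,g_4), S(f_2,g_4), S(g_3,g_4)) all reduce to 0 modulo the current basis, so we have a Gröbner basis.
Inter-reduce: drop elements whose leading term is divisible by another's, tail-reduce, and make monic.
Reduced Gröbner basis: {q^2 - 33/20q, p + 20/13q}.

Buchberger on the second generating set:
h_1 = 11pq - 31/4p + 16q, LT = pq.
h_2 = -8pq + 8p - 8q, LT = pq.

S(h_1,h_2): lcm = pq. S = 13/44p + 5/11q.
  leading term p: no divisor's leading term divides it; move 13/44p to the remainder.
  leading term q: no divisor's leading term divides it; move 5/11q to the remainder.
  remainder 13/44p + 5/11q ≠ 0; add k_3 = 13/44p + 5/11q to the basis.

S(h_1,k_3): lcm = pq. S = -20/13q^2 - 31/44p + 16/11q.
  leading term q^2: no divisor's leading term divides it; move -20/13q^2 to the remainder.
  leading term p: subtract (-31/13)·k_3 from -31/44p + 16/11q → 33/13q
  leading term q: no divisor's leading term divides it; move 33/13q to the remainder.
  remainder -20/13q^2 + 33/13q ≠ 0; add k_4 = -20/13q^2 + 33/13q to the basis.

The other S-polynomials (S(h_2,k_3), S(h_1,k_4), S(h_2,k_4), S(k_3,k_4)) all reduce to 0 modulo the current basis, so we have a Gröbner basis.
Inter-reduce: drop elements whose leading term is divisible by another's, tail-reduce, and make monic.
Reduced Gröbner basis: {q^2 - 33/20q, p + 20/13q}.

These coincide, so the ideals are equal.
The same test decides containment: I ⊆ J iff every generator of I reduces to 0 modulo a Gröbner basis of J.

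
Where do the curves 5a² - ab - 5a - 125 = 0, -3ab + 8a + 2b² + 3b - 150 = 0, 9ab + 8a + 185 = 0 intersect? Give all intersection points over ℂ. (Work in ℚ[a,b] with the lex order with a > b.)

{(5, -5)}

Compute a lex Gröbner basis by Buchberger's algorithm.
f_1 = 5a² - ab - 5a - 125, LT = a².
f_2 = -3ab + 8a + 2b² + 3b - 150, LT = ab.
f_3 = 9ab + 8a + 185, LT = ab.

S(f_1,f_2): lcm = a²b. S = 8/3a² + 7/15ab² - 50a - 25b.
  leading term a²: subtract (8/15)·f_1 from 8/3a² + 7/15ab² - 50a - 25b → 7/15ab² + 8/15ab - 142/3a - 25b + 200/3
  leading term ab²: subtract (-7/45b)·f_2 from 7/15ab² + 8/15ab - 142/3a - 25b + 200/3 → 16/9ab - 142/3a + 14/45b³ + 7/15b² - 145/3b + 200/3
  leading term ab: subtract (-16/27)·f_2 from 16/9ab - 142/3a + 14/45b³ + 7/15b² - 145/3b + 200/3 → -1150/27a + 14/45b³ + 223/135b² - 419/9b - 200/9
  leading term a: no divisor's leading term divides it; move -1150/27a to the remainder.
  leading term b³: no divisor's leading term divides it; move 14/45b³ to the remainder.
  leading term b²: no divisor's leading term divides it; move 223/135b² to the remainder.
  leading term b: no divisor's leading term divides it; move -419/9b to the remainder.
  leading term 1: no divisor's leading term divides it; move -200/9 to the remainder.
  remainder -1150/27a + 14/45b³ + 223/135b² - 419/9b - 200/9 ≠ 0; add h_4 = -1150/27a + 14/45b³ + 223/135b² - 419/9b - 200/9 to the basis.

S(f_1,f_3): lcm = a²b. S = -8/9a² - ⅕ab² - ab - 185/9a - 25b.
  leading term a²: subtract (-8/45)·f_1 from -8/9a² - ⅕ab² - ab - 185/9a - 25b → -⅕ab² - 53/45ab - 193/9a - 25b - 200/9
  leading term ab²: subtract (1/15b)·f_2 from -⅕ab² - 53/45ab - 193/9a - 25b - 200/9 → -77/45ab - 193/9a - 2/15b³ - ⅕b² - 15b - 200/9
  leading term ab: subtract (77/135)·f_2 from -77/45ab - 193/9a - 2/15b³ - ⅕b² - 15b - 200/9 → -3511/135a - 2/15b³ - 181/135b² - 752/45b + 190/3
  leading term a: subtract (3511/5750)·h_4 from -3511/135a - 2/15b³ - 181/135b² - 752/45b + 190/3 → -41827/129375b³ - 607901/258750b² + 202103/17250b + 79594/1035
  leading term b³: no divisor's leading term divides it; move -41827/129375b³ to the remainder.
  leading term b²: no divisor's leading term divides it; move -607901/258750b² to the remainder.
  leading term b: no divisor's leading term divides it; move 202103/17250b to the remainder.
  leading term 1: no divisor's leading term divides it; move 79594/1035 to the remainder.
  remainder -41827/129375b³ - 607901/258750b² + 202103/17250b + 79594/1035 ≠ 0; add h_5 = -41827/129375b³ - 607901/258750b² + 202103/17250b + 79594/1035 to the basis.

S(f_2,f_3): lcm = ab. S = -32/9a - ⅔b² - b + 265/9.
  leading term a: subtract (48/575)·h_4 from -32/9a - ⅔b² - b + 265/9 → -224/8625b³ - 20818/25875b² + 4979/1725b + 6479/207
  leading term b³: subtract (3360/41827)·h_5 from -224/8625b³ - 20818/25875b² + 4979/1725b + 6479/207 → -231826/376443b² + 244087/125481b + 9456955/376443
  leading term b²: no divisor's leading term divides it; move -231826/376443b² to the remainder.
  leading term b: no divisor's leading term divides it; move 244087/125481b to the remainder.
  leading term 1: no divisor's leading term divides it; move 9456955/376443 to the remainder.
  remainder -231826/376443b² + 244087/125481b + 9456955/376443 ≠ 0; add h_6 = -231826/376443b² + 244087/125481b + 9456955/376443 to the basis.

S(f_1,h_4): lcm = a². S = 21/2875ab³ + 223/5750ab² - 1487/1150ab - 35/23a - 25.
  leading term ab³: subtract (-7/2875b²)·f_2 from 21/2875ab³ + 223/5750ab² - 1487/1150ab - 35/23a - 25 → 67/1150ab² - 1487/1150ab - 35/23a + 14/2875b⁴ + 21/2875b³ - 42/115b² - 25
  leading term ab²: subtract (-67/3450b)·f_2 from 67/1150ab² - 1487/1150ab - 35/23a + 14/2875b⁴ + 21/2875b³ - 42/115b² - 25 → -157/138ab - 35/23a + 14/2875b⁴ + 398/8625b³ - 353/1150b² - 67/23b - 25
  leading term ab: subtract (157/414)·f_2 from -157/138ab - 35/23a + 14/2875b⁴ + 398/8625b³ - 353/1150b² - 67/23b - 25 → -41/9a + 14/2875b⁴ + 398/8625b³ - 11027/10350b² - 559/138b + 2200/69
  leading term a: subtract (123/1150)·h_4 from -41/9a + 14/2875b⁴ + 398/8625b³ - 11027/10350b² - 559/138b + 2200/69 → 14/2875b⁴ + 37/2875b³ - 3571/2875b² + 534/575b + 788/23
  leading term b⁴: subtract (-630/41827b)·h_5 from 14/2875b⁴ + 37/2875b³ - 3571/2875b² + 534/575b + 788/23 → -2707708/120252625b³ - 128143402/120252625b² + 50193518/24050525b + 788/23
  leading term b³: subtract (121846860/1749497929)·h_5 from -2707708/120252625b³ - 128143402/120252625b² + 50193518/24050525b + 788/23 → -1578033000/1749497929b² + 2223635500/1749497929b + 50569002500/1749497929
  leading term b²: subtract (7101148500/4848293051)·h_6 from -1578033000/1749497929b² + 2223635500/1749497929b + 50569002500/1749497929 → -7650985000/4848293051b - 38254925000/4848293051
  leading term b: no divisor's leading term divides it; move -7650985000/4848293051b to the remainder.
  leading term 1: no divisor's leading term divides it; move -38254925000/4848293051 to the remainder.
  remainder -7650985000/4848293051b - 38254925000/4848293051 ≠ 0; add h_7 = -7650985000/4848293051b - 38254925000/4848293051 to the basis.

The other S-polynomials (S(f_2,h_4), S(f_3,h_4), S(f_1,h_5), S(f_2,h_5), S(f_3,h_5), S(h_4,h_5), S(f_1,h_6), S(f_2,h_6), S(f_3,h_6), S(h_4,h_6), S(h_5,h_6), S(f_1,h_7), S(f_2,h_7), S(f_3,h_7), S(h_4,h_7), S(h_5,h_7), S(h_6,h_7)) all reduce to 0 modulo the current basis, so we have a Gröbner basis.
Inter-reduce: drop elements whose leading term is divisible by another's, tail-reduce, and make monic.
Reduced Gröbner basis: {a - 5, b + 5}.

Since the basis is lex-ordered, b + 5 is univariate in b. Its roots are {-5}. Back-substituting each root into the other basis elements fixes the other coordinates.
  b = -5: the earlier basis element becomes a - 5 = 0, giving a = 5 — point (5, -5).
Each listed point satisfies every original equation (direct substitution).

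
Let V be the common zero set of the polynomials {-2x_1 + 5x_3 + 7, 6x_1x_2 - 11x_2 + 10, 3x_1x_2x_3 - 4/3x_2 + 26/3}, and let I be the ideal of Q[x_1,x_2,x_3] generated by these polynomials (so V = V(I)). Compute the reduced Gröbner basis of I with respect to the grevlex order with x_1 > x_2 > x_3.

G = {x_3^2 - 1/3x_3 - 4/3, x_1 - 5/2x_3 - 7/2, x_2 + x_3 - 1}

f_1 = -2x_1 + 5x_3 + 7, LT = x_1.
f_2 = 6x_1x_2 - 11x_2 + 10, LT = x_1x_2.
f_3 = 3x_1x_2x_3 - 4/3x_2 + 26/3, LT = x_1x_2x_3.

S(f_1,f_2): lcm = x_1x_2. S = -5/2x_2x_3 - 5/3x_2 - 5/3.
  leading term x_2x_3: no divisor's leading term divides it; move -5/2x_2x_3 to the remainder.
  leading term x_2: no divisor's leading term divides it; move -5/3x_2 to the remainder.
  leading term 1: no divisor's leading term divides it; move -5/3 to the remainder.
  remainder -5/2x_2x_3 - 5/3x_2 - 5/3 ≠ 0; add g_4 = -5/2x_2x_3 - 5/3x_2 - 5/3 to the basis.

S(f_1,f_3): lcm = x_1x_2x_3. S = -5/2x_2x_3^2 - 7/2x_2x_3 + 4/9x_2 - 26/9.
  leading term x_2x_3^2: subtract (x_3)·g_4 from -5/2x_2x_3^2 - 7/2x_2x_3 + 4/9x_2 - 26/9 → -11/6x_2x_3 + 4/9x_2 + 5/3x_3 - 26/9
  leading term x_2x_3: subtract (11/15)·g_4 from -11/6x_2x_3 + 4/9x_2 + 5/3x_3 - 26/9 → 5/3x_2 + 5/3x_3 - 5/3
  leading term x_2: no divisor's leading term divides it; move 5/3x_2 to the remainder.
  leading term x_3: no divisor's leading term divides it; move 5/3x_3 to the remainder.
  leading term 1: no divisor's leading term divides it; move -5/3 to the remainder.
  remainder 5/3x_2 + 5/3x_3 - 5/3 ≠ 0; add g_5 = 5/3x_2 + 5/3x_3 - 5/3 to the basis.

S(f_2,g_5): lcm = x_1x_2. S = -x_1x_3 + x_1 - 11/6x_2 + 5/3.
  leading term x_1x_3: subtract (1/2x_3)·f_1 from -x_1x_3 + x_1 - 11/6x_2 + 5/3 → -5/2x_3^2 + x_1 - 11/6x_2 - 7/2x_3 + 5/3
  leading term x_3^2: no divisor's leading term divides it; move -5/2x_3^2 to the remainder.
  leading term x_1: subtract (-1/2)·f_1 from x_1 - 11/6x_2 - 7/2x_3 + 5/3 → -11/6x_2 - x_3 + 31/6
  leading term x_2: subtract (-11/10)·g_5 from -11/6x_2 - x_3 + 31/6 → 5/6x_3 + 10/3
  leading term x_3: no divisor's leading term divides it; move 5/6x_3 to the remainder.
  leading term 1: no divisor's leading term divides it; move 10/3 to the remainder.
  remainder -5/2x_3^2 + 5/6x_3 + 10/3 ≠ 0; add g_6 = -5/2x_3^2 + 5/6x_3 + 10/3 to the basis.

The other S-polynomials (S(f_2,f_3), S(f_1,g_4), S(f_2,g_4), S(f_3,g_4), S(f_1,g_5), S(f_3,g_5), S(g_4,g_5), S(f_1,g_6), S(f_2,g_6), S(f_3,g_6), S(g_4,g_6), S(g_5,g_6)) all reduce to 0 modulo the current basis, so we have a Gröbner basis.
Inter-reduce: drop elements whose leading term is divisible by another's, tail-reduce, and make monic.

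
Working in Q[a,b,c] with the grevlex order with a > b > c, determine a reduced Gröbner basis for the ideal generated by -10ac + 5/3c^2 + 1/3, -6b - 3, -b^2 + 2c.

G = {a - 23/80, b + 1/2, c - 1/8}

f_1 = -10ac + 5/3c^2 + 1/3, LT = ac.
f_2 = -6b - 3, LT = b.
f_3 = -b^2 + 2c, LT = b^2.

S(f_2,f_3): lcm = b^2. S = 1/2b + 2c.
  leading term b: subtract (-1/12)·f_2 from 1/2b + 2c → 2c - 1/4
  leading term c: no divisor's leading term divides it; move 2c to the remainder.
  leading term 1: no divisor's leading term divides it; move -1/4 to the remainder.
  remainder 2c - 1/4 ≠ 0; add g_4 = 2c - 1/4 to the basis.

S(f_1,g_4): lcm = ac. S = -1/6c^2 + 1/8a - 1/30.
  leading term c^2: subtract (-1/12c)·g_4 from -1/6c^2 + 1/8a - 1/30 → 1/8a - 1/48c - 1/30
  leading term a: no divisor's leading term divides it; move 1/8a to the remainder.
  leading term c: subtract (-1/96)·g_4 from -1/48c - 1/30 → -23/640
  leading term 1: no divisor's leading term divides it; move -23/640 to the remainder.
  remainder 1/8a - 23/640 ≠ 0; add g_5 = 1/8a - 23/640 to the basis.

The other S-polynomials (S(f_1,f_2), S(f_1,f_3), S(f_2,g_4), S(f_3,g_4), S(f_1,g_5), S(f_2,g_5), S(f_3,g_5), S(g_4,g_5)) all reduce to 0 modulo the current basis, so we have a Gröbner basis.
Inter-reduce: drop elements whose leading term is divisible by another's, tail-reduce, and make monic.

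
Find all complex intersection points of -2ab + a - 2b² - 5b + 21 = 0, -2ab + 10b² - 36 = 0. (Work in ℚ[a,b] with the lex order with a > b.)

Compute a lex Gröbner basis by Buchberger's algorithm.
f_1 = -2ab + a - 2b² - 5b + 21, LT = ab.
f_2 = -2ab + 10b² - 36, LT = ab.

S(f_1,f_2): lcm = ab. S = -½a + 6b² + 5/2b - 57/2.
  reduce S modulo (f_1, f_2):
  remainder -½a + 6b² + 5/2b - 57/2 ≠ 0; add h_3 = -½a + 6b² + 5/2b - 57/2 to the basis.

S(f_1,h_3): lcm = ab. S = -½a + 12b³ + 6b² - 109/2b - 21/2.
  reduce S modulo (f_1, f_2, h_3):
  remainder 12b³ - 57b + 18 ≠ 0; add h_4 = 12b³ - 57b + 18 to the basis.

The other S-polynomials (S(f_2,h_3), S(f_1,h_4), S(f_2,h_4), S(h_3,h_4)) all reduce to 0 modulo the current basis, so we have a Gröbner basis.
Inter-reduce: drop elements whose leading term is divisible by another's, tail-reduce, and make monic.
Reduced Gröbner basis: {a - 12b² - 5b + 57, b³ - 19/4b + 3/2}.

Since the basis is lex-ordered, b³ - 19/4b + 3/2 is univariate in b. Its roots are {2, -1 + sqrt(7)/2, -sqrt(7)/2 - 1}. Back-substituting each root into the other basis elements fixes the other coordinates.
  b = 2: the earlier basis element becomes a - 1 = 0, giving a = 1 — point (1, 2).
  b = -1 + sqrt(7)/2: the earlier basis element becomes a + 19*sqrt(7)/2 + 29 = 0, giving a = -29 - 19*sqrt(7)/2 — point (-29 - 19*sqrt(7)/2, -1 + sqrt(7)/2).
  b = -sqrt(7)/2 - 1: the earlier basis element becomes a - 19*sqrt(7)/2 + 29 = 0, giving a = -29 + 19*sqrt(7)/2 — point (-29 + 19*sqrt(7)/2, -sqrt(7)/2 - 1).

{(1, 2), (-29 - 19*sqrt(7)/2, -1 + sqrt(7)/2), (-29 + 19*sqrt(7)/2, -sqrt(7)/2 - 1)}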